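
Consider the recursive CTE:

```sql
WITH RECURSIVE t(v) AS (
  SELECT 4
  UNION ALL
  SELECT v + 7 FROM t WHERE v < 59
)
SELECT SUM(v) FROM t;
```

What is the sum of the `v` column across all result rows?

Base: v=4.
Iteration 1: 4 < 59 holds -> v = 4 + 7 = 11.
Iteration 2: 11 < 59 holds -> v = 11 + 7 = 18.
Iteration 3: 18 < 59 holds -> v = 18 + 7 = 25.
Iteration 4: 25 < 59 holds -> v = 25 + 7 = 32.
Iteration 5: 32 < 59 holds -> v = 32 + 7 = 39.
Iteration 6: 39 < 59 holds -> v = 39 + 7 = 46.
Iteration 7: 46 < 59 holds -> v = 46 + 7 = 53.
Iteration 8: 53 < 59 holds -> v = 53 + 7 = 60.
Iteration 9: 60 < 59 fails; recursion stops.
SUM(v) = 4 + 11 + 18 + 25 + 32 + 39 + 46 + 53 + 60 = 288.

288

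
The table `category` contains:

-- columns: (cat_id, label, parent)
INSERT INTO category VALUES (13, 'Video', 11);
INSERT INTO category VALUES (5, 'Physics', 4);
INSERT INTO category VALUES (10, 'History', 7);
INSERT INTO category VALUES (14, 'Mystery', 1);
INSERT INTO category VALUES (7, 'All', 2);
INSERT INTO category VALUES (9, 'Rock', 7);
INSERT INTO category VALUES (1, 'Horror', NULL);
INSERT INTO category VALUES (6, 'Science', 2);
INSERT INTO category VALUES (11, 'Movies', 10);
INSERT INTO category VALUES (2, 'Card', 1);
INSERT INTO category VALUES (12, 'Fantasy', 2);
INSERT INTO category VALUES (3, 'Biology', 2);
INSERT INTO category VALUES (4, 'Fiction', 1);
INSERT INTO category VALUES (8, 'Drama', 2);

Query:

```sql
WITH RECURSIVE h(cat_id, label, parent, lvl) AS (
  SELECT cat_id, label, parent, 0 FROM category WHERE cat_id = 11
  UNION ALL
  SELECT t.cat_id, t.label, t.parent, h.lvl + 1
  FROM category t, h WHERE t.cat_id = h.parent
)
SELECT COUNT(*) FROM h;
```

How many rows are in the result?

5

Base: cat_id=11 (Movies), parent=10, lvl 0.
Iteration 1: join on cat_id=10 -> History (id 10, parent=7, lvl 1).
Iteration 2: join on cat_id=7 -> All (id 7, parent=2, lvl 2).
Iteration 3: join on cat_id=2 -> Card (id 2, parent=1, lvl 3).
Iteration 4: join on cat_id=1 -> Horror (id 1, parent=NULL, lvl 4).
Iteration 5: parent is NULL; no match; recursion stops.
Total rows emitted: 5.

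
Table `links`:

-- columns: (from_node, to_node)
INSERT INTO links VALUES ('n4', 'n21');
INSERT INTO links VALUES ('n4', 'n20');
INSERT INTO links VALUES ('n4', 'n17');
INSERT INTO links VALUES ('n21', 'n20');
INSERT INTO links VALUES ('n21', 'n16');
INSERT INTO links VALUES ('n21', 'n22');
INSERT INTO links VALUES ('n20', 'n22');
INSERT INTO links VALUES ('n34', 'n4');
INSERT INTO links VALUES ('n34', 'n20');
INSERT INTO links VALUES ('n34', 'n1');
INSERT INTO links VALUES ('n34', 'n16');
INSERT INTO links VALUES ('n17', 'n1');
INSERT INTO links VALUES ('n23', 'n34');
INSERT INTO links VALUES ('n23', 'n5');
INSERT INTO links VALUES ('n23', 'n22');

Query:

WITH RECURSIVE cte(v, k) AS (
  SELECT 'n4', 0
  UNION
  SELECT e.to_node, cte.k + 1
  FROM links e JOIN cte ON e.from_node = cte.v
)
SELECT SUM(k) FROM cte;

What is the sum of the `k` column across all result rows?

Base: (n4, k=0).
Iteration 1: edges from {n4} -> (n17, k=1), (n20, k=1), (n21, k=1).
Iteration 2: edges from {n17,n20,n21} -> (n1, k=2), (n16, k=2), (n20, k=2), (n22, k=2). [UNION drops 1 duplicate row(s)]
Iteration 3: edges from {n1,n16,n20,n22} -> (n22, k=3).
Iteration 4: no outgoing edges from {n22}; recursion stops.
SUM(k) = 0 + 1 + 1 + 1 + 2 + 2 + 2 + 2 + 3 = 14.

14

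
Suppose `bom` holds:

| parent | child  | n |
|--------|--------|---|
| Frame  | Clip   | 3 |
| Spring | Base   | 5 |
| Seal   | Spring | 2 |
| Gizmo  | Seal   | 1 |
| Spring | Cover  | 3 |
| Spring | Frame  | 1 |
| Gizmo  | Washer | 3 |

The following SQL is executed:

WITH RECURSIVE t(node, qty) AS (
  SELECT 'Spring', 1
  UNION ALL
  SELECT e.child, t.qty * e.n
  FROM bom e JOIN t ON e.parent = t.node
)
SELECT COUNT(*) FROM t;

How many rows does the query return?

Base: (Spring, qty=1).
Iteration 1: components of {Spring} -> Base = 1*5 = 5, Cover = 1*3 = 3, Frame = 1*1 = 1.
Iteration 2: components of {Base,Cover,Frame} -> Clip = 1*3 = 3.
Iteration 3: no further components; recursion stops.
Total rows emitted: 5.

5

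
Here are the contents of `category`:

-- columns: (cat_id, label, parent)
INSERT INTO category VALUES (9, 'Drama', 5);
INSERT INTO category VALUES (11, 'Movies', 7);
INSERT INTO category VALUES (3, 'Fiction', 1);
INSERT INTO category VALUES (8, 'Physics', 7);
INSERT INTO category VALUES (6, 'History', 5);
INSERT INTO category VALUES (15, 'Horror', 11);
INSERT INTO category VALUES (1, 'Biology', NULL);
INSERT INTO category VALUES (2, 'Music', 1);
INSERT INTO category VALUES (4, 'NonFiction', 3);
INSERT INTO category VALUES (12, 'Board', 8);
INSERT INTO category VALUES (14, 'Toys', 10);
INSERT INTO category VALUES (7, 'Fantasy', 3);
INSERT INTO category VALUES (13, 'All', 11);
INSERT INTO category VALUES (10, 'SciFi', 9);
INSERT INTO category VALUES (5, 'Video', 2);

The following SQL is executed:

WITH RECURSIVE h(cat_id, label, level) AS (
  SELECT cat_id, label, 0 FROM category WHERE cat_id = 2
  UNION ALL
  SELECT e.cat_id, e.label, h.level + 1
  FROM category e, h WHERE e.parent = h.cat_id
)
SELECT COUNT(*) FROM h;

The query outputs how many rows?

Base: cat_id=2 (Music) at level 0.
Iteration 1: rows with parent in {2} -> Video (id 5, level 1).
Iteration 2: rows with parent in {5} -> History (id 6, level 2), Drama (id 9, level 2).
Iteration 3: rows with parent in {6,9} -> SciFi (id 10, level 3).
Iteration 4: rows with parent in {10} -> Toys (id 14, level 4).
Iteration 5: no rows with parent in {14}; recursion stops.
Total rows emitted: 6.

6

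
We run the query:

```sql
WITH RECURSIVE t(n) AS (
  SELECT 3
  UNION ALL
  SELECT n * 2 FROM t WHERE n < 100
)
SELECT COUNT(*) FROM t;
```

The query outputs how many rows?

7

Base: n=3.
Iteration 1: 3 < 100 holds -> n = 3 * 2 = 6.
Iteration 2: 6 < 100 holds -> n = 6 * 2 = 12.
Iteration 3: 12 < 100 holds -> n = 12 * 2 = 24.
Iteration 4: 24 < 100 holds -> n = 24 * 2 = 48.
Iteration 5: 48 < 100 holds -> n = 48 * 2 = 96.
Iteration 6: 96 < 100 holds -> n = 96 * 2 = 192.
Iteration 7: 192 < 100 fails; recursion stops.
Total rows emitted: 7.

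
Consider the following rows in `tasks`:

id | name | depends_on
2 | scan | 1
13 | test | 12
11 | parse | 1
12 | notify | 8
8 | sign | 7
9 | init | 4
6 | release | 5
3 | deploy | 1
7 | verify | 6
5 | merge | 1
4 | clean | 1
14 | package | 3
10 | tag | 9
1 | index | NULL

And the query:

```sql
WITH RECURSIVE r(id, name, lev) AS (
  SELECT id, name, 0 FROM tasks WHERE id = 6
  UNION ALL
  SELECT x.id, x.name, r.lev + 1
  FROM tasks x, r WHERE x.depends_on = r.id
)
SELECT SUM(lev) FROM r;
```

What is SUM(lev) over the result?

10

Base: id=6 (release) at lev 0.
Iteration 1: rows with depends_on in {6} -> verify (id 7, lev 1).
Iteration 2: rows with depends_on in {7} -> sign (id 8, lev 2).
Iteration 3: rows with depends_on in {8} -> notify (id 12, lev 3).
Iteration 4: rows with depends_on in {12} -> test (id 13, lev 4).
Iteration 5: no rows with depends_on in {13}; recursion stops.
SUM(lev) = 0 + 1 + 2 + 3 + 4 = 10.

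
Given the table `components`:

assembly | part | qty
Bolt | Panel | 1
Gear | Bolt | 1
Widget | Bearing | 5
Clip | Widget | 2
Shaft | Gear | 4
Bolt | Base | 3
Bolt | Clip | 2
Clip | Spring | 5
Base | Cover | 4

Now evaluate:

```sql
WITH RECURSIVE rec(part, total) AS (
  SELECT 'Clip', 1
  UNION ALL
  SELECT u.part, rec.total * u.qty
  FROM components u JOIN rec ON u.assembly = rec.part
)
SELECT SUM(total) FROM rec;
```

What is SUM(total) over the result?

18

Base: (Clip, total=1).
Iteration 1: components of {Clip} -> Spring = 1*5 = 5, Widget = 1*2 = 2.
Iteration 2: components of {Spring,Widget} -> Bearing = 2*5 = 10.
Iteration 3: no further components; recursion stops.
SUM(total) = 1 + 2 + 5 + 10 = 18.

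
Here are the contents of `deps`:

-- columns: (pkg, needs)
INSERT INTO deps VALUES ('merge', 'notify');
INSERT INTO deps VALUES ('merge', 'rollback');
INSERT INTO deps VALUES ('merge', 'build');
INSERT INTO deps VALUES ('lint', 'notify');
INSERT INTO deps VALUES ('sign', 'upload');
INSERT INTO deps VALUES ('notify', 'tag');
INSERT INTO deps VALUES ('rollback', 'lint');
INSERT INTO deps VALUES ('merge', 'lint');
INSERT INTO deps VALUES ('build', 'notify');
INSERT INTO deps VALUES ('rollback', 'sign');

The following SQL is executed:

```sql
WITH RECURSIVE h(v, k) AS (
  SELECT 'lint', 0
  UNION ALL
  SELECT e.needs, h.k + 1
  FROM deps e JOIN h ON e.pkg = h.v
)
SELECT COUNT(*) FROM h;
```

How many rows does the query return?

Base: (lint, k=0).
Iteration 1: edges from {lint} -> (notify, k=1).
Iteration 2: edges from {notify} -> (tag, k=2).
Iteration 3: no outgoing edges from {tag}; recursion stops.
Total rows emitted: 3.

3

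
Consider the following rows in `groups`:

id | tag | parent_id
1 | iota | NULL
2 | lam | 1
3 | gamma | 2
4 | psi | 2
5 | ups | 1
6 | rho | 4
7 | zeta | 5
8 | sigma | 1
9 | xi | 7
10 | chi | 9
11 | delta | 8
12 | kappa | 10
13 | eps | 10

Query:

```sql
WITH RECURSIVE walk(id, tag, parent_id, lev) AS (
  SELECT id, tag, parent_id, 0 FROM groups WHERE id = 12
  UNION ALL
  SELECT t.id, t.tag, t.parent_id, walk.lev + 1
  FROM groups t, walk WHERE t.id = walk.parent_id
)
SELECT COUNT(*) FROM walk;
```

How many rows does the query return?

Base: id=12 (kappa), parent_id=10, lev 0.
Iteration 1: join on id=10 -> chi (id 10, parent_id=9, lev 1).
Iteration 2: join on id=9 -> xi (id 9, parent_id=7, lev 2).
Iteration 3: join on id=7 -> zeta (id 7, parent_id=5, lev 3).
Iteration 4: join on id=5 -> ups (id 5, parent_id=1, lev 4).
Iteration 5: join on id=1 -> iota (id 1, parent_id=NULL, lev 5).
Iteration 6: parent_id is NULL; no match; recursion stops.
Total rows emitted: 6.

6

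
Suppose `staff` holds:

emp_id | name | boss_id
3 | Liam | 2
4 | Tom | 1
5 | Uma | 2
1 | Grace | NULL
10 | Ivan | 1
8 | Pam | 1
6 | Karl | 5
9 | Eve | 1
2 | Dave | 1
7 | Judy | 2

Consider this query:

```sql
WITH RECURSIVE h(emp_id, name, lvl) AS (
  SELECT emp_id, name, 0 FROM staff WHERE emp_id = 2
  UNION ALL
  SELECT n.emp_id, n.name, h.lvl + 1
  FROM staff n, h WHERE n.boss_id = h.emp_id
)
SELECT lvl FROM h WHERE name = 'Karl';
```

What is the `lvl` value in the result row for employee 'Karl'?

2

Base: emp_id=2 (Dave) at lvl 0.
Iteration 1: rows with boss_id in {2} -> Liam (id 3, lvl 1), Uma (id 5, lvl 1), Judy (id 7, lvl 1).
Iteration 2: rows with boss_id in {3,5,7} -> Karl (id 6, lvl 2).
Iteration 3: no rows with boss_id in {6}; recursion stops.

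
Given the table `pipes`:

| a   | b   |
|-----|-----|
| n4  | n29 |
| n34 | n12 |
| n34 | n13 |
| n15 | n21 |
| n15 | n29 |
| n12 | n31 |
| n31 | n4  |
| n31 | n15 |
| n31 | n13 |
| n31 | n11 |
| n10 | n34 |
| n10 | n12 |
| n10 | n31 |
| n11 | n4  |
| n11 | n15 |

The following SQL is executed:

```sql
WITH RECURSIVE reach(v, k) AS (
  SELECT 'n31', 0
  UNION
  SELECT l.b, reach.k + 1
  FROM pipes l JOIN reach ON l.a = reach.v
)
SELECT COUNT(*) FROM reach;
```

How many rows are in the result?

Base: (n31, k=0).
Iteration 1: edges from {n31} -> (n11, k=1), (n13, k=1), (n15, k=1), (n4, k=1).
Iteration 2: edges from {n11,n13,n15,n4} -> (n15, k=2), (n21, k=2), (n29, k=2), (n4, k=2). [UNION drops 1 duplicate row(s)]
Iteration 3: edges from {n15,n21,n29,n4} -> (n21, k=3), (n29, k=3). [UNION drops 1 duplicate row(s)]
Iteration 4: no outgoing edges from {n21,n29}; recursion stops.
Total rows emitted: 11.

11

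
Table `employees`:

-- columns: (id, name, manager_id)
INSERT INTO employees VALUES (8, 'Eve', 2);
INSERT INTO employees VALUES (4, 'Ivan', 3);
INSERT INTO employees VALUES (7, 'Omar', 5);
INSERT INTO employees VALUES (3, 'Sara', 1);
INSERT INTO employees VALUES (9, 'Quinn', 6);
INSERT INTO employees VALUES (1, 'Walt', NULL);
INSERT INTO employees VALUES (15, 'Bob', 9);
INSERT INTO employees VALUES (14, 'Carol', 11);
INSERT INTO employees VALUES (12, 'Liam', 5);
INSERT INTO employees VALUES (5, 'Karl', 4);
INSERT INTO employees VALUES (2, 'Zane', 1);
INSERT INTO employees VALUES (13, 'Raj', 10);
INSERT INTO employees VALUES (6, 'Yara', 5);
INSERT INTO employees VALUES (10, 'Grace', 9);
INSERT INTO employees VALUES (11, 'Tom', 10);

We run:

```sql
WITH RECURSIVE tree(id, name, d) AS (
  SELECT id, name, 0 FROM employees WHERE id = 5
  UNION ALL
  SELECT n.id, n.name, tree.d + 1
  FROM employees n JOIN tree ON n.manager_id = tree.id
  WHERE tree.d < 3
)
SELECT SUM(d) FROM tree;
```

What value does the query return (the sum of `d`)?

Base: id=5 (Karl) at d 0.
Iteration 1: rows with manager_id in {5} -> Yara (id 6, d 1), Omar (id 7, d 1), Liam (id 12, d 1).
Iteration 2: rows with manager_id in {6,7,12} -> Quinn (id 9, d 2).
Iteration 3: rows with manager_id in {9} -> Grace (id 10, d 3), Bob (id 15, d 3).
Iteration 4: d < 3 fails for all current rows; recursion stops.
SUM(d) = 0 + 1 + 1 + 1 + 2 + 3 + 3 = 11.

11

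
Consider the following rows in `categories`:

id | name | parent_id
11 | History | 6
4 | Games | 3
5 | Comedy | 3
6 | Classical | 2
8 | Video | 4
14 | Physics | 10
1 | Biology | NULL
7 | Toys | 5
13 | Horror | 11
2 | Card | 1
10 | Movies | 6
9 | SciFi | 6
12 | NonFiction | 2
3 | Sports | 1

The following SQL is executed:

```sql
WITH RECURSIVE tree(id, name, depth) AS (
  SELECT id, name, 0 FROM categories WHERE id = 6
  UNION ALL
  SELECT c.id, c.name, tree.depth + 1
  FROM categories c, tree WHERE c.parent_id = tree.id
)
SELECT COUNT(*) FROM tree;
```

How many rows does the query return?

6

Base: id=6 (Classical) at depth 0.
Iteration 1: rows with parent_id in {6} -> SciFi (id 9, depth 1), Movies (id 10, depth 1), History (id 11, depth 1).
Iteration 2: rows with parent_id in {9,10,11} -> Horror (id 13, depth 2), Physics (id 14, depth 2).
Iteration 3: no rows with parent_id in {13,14}; recursion stops.
Total rows emitted: 6.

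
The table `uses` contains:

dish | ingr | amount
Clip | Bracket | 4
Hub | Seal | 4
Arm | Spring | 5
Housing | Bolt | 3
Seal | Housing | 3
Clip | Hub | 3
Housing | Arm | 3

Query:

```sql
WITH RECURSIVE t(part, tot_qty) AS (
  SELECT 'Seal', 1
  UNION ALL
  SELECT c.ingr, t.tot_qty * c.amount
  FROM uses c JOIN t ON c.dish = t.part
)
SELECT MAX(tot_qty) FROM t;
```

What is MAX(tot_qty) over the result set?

45

Base: (Seal, tot_qty=1).
Iteration 1: components of {Seal} -> Housing = 1*3 = 3.
Iteration 2: components of {Housing} -> Arm = 3*3 = 9, Bolt = 3*3 = 9.
Iteration 3: components of {Arm,Bolt} -> Spring = 9*5 = 45.
Iteration 4: no further components; recursion stops.
tot_qty values: 1, 3, 9, 9, 45; the maximum is 45.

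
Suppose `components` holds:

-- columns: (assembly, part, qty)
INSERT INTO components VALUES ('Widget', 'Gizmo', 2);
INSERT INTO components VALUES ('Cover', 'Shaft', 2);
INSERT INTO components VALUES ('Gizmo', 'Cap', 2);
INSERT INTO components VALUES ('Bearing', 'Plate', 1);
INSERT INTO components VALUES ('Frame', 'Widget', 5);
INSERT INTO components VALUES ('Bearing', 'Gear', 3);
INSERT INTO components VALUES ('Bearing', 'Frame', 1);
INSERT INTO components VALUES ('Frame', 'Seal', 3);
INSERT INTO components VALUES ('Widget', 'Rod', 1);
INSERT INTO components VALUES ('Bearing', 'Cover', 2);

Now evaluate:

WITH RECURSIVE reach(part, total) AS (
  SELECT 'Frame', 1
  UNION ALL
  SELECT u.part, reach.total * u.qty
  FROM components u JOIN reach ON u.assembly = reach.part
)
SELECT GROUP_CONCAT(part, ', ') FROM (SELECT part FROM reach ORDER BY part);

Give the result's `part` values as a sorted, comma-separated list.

Cap, Frame, Gizmo, Rod, Seal, Widget

Base: (Frame, total=1).
Iteration 1: components of {Frame} -> Seal = 1*3 = 3, Widget = 1*5 = 5.
Iteration 2: components of {Seal,Widget} -> Gizmo = 5*2 = 10, Rod = 5*1 = 5.
Iteration 3: components of {Gizmo,Rod} -> Cap = 10*2 = 20.
Iteration 4: no further components; recursion stops.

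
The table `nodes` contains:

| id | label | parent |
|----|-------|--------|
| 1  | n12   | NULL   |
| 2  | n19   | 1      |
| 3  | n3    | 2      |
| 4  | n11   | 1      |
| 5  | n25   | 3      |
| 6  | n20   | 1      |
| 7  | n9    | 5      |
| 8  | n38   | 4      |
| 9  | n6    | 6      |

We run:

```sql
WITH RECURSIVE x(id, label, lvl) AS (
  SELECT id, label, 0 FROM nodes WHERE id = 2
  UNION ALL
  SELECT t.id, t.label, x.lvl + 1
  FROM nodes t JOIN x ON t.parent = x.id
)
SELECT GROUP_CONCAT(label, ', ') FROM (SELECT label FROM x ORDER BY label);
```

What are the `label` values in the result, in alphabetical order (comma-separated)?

n19, n25, n3, n9

Base: id=2 (n19) at lvl 0.
Iteration 1: rows with parent in {2} -> n3 (id 3, lvl 1).
Iteration 2: rows with parent in {3} -> n25 (id 5, lvl 2).
Iteration 3: rows with parent in {5} -> n9 (id 7, lvl 3).
Iteration 4: no rows with parent in {7}; recursion stops.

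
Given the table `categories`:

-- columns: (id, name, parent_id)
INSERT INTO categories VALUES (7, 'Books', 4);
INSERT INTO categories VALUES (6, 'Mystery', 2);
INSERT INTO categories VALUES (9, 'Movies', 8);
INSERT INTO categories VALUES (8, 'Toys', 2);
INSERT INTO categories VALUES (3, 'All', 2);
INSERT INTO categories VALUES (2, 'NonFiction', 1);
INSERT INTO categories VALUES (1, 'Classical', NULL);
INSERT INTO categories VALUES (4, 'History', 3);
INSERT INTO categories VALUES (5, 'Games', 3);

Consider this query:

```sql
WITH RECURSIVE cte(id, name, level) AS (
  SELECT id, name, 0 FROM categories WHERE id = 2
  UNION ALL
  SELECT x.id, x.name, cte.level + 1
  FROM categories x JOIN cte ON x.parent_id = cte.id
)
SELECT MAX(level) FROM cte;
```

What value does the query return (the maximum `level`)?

Base: id=2 (NonFiction) at level 0.
Iteration 1: rows with parent_id in {2} -> All (id 3, level 1), Mystery (id 6, level 1), Toys (id 8, level 1).
Iteration 2: rows with parent_id in {3,6,8} -> History (id 4, level 2), Games (id 5, level 2), Movies (id 9, level 2).
Iteration 3: rows with parent_id in {4,5,9} -> Books (id 7, level 3).
Iteration 4: no rows with parent_id in {7}; recursion stops.
level values: 0, 1, 1, 1, 2, 2, 2, 3; the maximum is 3.

3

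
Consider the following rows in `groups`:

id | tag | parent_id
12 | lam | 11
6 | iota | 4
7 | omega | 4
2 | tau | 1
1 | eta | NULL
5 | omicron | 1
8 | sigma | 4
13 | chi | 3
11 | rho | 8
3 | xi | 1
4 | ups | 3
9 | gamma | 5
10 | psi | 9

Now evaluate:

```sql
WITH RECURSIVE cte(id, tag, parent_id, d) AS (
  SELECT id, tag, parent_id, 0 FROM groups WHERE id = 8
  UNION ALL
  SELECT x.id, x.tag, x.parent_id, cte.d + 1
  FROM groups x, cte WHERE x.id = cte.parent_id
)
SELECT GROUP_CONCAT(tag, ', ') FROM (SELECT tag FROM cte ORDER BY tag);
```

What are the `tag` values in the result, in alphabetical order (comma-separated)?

eta, sigma, ups, xi

Base: id=8 (sigma), parent_id=4, d 0.
Iteration 1: join on id=4 -> ups (id 4, parent_id=3, d 1).
Iteration 2: join on id=3 -> xi (id 3, parent_id=1, d 2).
Iteration 3: join on id=1 -> eta (id 1, parent_id=NULL, d 3).
Iteration 4: parent_id is NULL; no match; recursion stops.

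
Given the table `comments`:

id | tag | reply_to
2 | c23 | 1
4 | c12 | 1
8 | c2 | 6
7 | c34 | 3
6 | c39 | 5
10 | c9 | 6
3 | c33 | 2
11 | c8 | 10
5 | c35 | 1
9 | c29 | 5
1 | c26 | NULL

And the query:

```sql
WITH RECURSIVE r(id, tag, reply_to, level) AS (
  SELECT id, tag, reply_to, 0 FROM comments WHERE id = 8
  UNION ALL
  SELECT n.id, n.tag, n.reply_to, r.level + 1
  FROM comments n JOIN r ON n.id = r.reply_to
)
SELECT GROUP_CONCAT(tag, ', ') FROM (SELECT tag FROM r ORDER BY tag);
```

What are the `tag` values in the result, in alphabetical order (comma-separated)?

c2, c26, c35, c39

Base: id=8 (c2), reply_to=6, level 0.
Iteration 1: join on id=6 -> c39 (id 6, reply_to=5, level 1).
Iteration 2: join on id=5 -> c35 (id 5, reply_to=1, level 2).
Iteration 3: join on id=1 -> c26 (id 1, reply_to=NULL, level 3).
Iteration 4: reply_to is NULL; no match; recursion stops.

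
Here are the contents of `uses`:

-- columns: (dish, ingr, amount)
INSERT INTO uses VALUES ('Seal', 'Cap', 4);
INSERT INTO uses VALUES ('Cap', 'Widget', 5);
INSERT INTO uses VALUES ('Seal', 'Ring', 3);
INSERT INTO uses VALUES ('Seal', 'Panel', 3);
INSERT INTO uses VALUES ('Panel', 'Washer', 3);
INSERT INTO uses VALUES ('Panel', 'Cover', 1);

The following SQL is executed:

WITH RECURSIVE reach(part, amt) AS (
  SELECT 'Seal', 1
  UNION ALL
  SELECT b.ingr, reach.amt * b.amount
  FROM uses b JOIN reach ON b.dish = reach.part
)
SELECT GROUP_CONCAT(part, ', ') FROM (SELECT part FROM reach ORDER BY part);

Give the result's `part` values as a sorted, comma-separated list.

Base: (Seal, amt=1).
Iteration 1: components of {Seal} -> Cap = 1*4 = 4, Panel = 1*3 = 3, Ring = 1*3 = 3.
Iteration 2: components of {Cap,Panel,Ring} -> Cover = 3*1 = 3, Washer = 3*3 = 9, Widget = 4*5 = 20.
Iteration 3: no further components; recursion stops.

Cap, Cover, Panel, Ring, Seal, Washer, Widget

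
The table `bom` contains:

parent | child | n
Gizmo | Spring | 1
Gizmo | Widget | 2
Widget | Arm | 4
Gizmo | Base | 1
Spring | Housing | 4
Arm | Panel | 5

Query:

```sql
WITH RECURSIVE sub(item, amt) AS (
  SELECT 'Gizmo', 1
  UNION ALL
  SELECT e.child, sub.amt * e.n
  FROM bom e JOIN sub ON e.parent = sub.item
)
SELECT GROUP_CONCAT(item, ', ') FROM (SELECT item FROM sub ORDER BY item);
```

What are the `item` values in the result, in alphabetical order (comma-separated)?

Arm, Base, Gizmo, Housing, Panel, Spring, Widget

Base: (Gizmo, amt=1).
Iteration 1: components of {Gizmo} -> Base = 1*1 = 1, Spring = 1*1 = 1, Widget = 1*2 = 2.
Iteration 2: components of {Base,Spring,Widget} -> Arm = 2*4 = 8, Housing = 1*4 = 4.
Iteration 3: components of {Arm,Housing} -> Panel = 8*5 = 40.
Iteration 4: no further components; recursion stops.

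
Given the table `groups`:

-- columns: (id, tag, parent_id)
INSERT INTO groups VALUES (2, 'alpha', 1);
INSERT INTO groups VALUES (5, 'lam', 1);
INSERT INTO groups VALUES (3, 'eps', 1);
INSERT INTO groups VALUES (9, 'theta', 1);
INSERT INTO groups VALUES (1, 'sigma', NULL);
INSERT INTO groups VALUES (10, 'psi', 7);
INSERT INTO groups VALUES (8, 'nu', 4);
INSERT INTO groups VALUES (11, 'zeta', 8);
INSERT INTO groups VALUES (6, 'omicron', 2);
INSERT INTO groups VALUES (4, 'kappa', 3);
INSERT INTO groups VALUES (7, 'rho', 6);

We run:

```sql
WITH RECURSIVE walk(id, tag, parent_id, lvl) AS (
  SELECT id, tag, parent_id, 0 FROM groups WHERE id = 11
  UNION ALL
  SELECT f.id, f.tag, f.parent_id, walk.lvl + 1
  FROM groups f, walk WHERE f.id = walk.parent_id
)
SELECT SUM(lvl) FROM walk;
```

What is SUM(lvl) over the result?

10

Base: id=11 (zeta), parent_id=8, lvl 0.
Iteration 1: join on id=8 -> nu (id 8, parent_id=4, lvl 1).
Iteration 2: join on id=4 -> kappa (id 4, parent_id=3, lvl 2).
Iteration 3: join on id=3 -> eps (id 3, parent_id=1, lvl 3).
Iteration 4: join on id=1 -> sigma (id 1, parent_id=NULL, lvl 4).
Iteration 5: parent_id is NULL; no match; recursion stops.
SUM(lvl) = 0 + 1 + 2 + 3 + 4 = 10.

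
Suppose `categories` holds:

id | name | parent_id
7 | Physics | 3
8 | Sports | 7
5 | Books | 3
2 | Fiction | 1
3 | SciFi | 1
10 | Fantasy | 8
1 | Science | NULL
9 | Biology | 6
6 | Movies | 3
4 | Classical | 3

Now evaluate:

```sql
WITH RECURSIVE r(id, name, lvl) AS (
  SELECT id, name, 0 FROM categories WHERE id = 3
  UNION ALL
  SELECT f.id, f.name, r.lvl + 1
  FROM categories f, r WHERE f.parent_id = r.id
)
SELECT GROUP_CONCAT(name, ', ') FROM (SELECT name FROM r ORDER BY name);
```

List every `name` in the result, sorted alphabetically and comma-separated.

Base: id=3 (SciFi) at lvl 0.
Iteration 1: rows with parent_id in {3} -> Classical (id 4, lvl 1), Books (id 5, lvl 1), Movies (id 6, lvl 1), Physics (id 7, lvl 1).
Iteration 2: rows with parent_id in {4,5,6,7} -> Sports (id 8, lvl 2), Biology (id 9, lvl 2).
Iteration 3: rows with parent_id in {8,9} -> Fantasy (id 10, lvl 3).
Iteration 4: no rows with parent_id in {10}; recursion stops.

Biology, Books, Classical, Fantasy, Movies, Physics, SciFi, Sports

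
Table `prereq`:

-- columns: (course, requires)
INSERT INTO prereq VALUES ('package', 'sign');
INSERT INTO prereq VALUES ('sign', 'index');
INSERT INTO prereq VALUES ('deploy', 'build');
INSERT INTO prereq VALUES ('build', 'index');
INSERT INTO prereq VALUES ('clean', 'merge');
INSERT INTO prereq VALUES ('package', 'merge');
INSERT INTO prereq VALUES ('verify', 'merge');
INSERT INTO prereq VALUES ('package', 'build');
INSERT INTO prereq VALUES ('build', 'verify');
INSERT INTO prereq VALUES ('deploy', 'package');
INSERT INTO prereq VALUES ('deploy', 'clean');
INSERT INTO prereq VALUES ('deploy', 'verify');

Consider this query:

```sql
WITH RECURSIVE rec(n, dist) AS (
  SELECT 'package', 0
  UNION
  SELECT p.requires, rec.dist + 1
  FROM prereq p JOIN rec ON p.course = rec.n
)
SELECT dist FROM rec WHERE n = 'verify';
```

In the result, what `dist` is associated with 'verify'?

Base: (package, dist=0).
Iteration 1: edges from {package} -> (build, dist=1), (merge, dist=1), (sign, dist=1).
Iteration 2: edges from {build,merge,sign} -> (index, dist=2), (verify, dist=2). [UNION drops 1 duplicate row(s)]
Iteration 3: edges from {index,verify} -> (merge, dist=3).
Iteration 4: no outgoing edges from {merge}; recursion stops.

2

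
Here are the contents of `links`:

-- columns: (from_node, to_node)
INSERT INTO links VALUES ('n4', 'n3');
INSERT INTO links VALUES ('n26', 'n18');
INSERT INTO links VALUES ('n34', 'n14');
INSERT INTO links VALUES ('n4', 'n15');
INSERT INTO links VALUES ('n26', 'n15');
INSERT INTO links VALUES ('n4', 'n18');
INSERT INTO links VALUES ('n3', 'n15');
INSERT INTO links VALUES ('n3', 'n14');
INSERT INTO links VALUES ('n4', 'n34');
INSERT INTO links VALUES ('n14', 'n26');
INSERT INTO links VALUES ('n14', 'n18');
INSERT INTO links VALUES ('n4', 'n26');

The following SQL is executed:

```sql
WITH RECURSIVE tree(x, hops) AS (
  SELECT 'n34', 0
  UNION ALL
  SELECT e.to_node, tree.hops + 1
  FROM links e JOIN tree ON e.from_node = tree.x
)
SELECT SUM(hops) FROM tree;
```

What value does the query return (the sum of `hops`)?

Base: (n34, hops=0).
Iteration 1: edges from {n34} -> (n14, hops=1).
Iteration 2: edges from {n14} -> (n18, hops=2), (n26, hops=2).
Iteration 3: edges from {n18,n26} -> (n15, hops=3), (n18, hops=3).
Iteration 4: no outgoing edges from {n15,n18}; recursion stops.
SUM(hops) = 0 + 1 + 2 + 2 + 3 + 3 = 11.

11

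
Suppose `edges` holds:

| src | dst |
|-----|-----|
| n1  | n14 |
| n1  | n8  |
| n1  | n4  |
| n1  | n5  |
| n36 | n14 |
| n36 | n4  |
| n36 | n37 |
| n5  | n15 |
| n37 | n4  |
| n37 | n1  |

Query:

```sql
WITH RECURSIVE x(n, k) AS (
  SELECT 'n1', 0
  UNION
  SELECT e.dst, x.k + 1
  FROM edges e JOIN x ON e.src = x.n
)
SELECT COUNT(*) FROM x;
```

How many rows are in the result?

6

Base: (n1, k=0).
Iteration 1: edges from {n1} -> (n14, k=1), (n4, k=1), (n5, k=1), (n8, k=1).
Iteration 2: edges from {n14,n4,n5,n8} -> (n15, k=2).
Iteration 3: no outgoing edges from {n15}; recursion stops.
Total rows emitted: 6.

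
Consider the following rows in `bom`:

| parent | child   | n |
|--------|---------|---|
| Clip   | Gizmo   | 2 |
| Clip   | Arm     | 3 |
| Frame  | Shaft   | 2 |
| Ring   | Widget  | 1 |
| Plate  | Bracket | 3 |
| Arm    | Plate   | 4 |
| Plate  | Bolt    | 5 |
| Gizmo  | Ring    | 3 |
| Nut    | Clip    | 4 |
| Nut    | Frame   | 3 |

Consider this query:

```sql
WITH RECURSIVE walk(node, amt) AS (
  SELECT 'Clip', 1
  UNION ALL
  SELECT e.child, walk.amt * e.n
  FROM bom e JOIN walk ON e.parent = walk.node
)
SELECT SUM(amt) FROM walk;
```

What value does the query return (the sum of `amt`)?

Base: (Clip, amt=1).
Iteration 1: components of {Clip} -> Arm = 1*3 = 3, Gizmo = 1*2 = 2.
Iteration 2: components of {Arm,Gizmo} -> Plate = 3*4 = 12, Ring = 2*3 = 6.
Iteration 3: components of {Plate,Ring} -> Bolt = 12*5 = 60, Bracket = 12*3 = 36, Widget = 6*1 = 6.
Iteration 4: no further components; recursion stops.
SUM(amt) = 1 + 2 + 3 + 6 + 12 + 6 + 36 + 60 = 126.

126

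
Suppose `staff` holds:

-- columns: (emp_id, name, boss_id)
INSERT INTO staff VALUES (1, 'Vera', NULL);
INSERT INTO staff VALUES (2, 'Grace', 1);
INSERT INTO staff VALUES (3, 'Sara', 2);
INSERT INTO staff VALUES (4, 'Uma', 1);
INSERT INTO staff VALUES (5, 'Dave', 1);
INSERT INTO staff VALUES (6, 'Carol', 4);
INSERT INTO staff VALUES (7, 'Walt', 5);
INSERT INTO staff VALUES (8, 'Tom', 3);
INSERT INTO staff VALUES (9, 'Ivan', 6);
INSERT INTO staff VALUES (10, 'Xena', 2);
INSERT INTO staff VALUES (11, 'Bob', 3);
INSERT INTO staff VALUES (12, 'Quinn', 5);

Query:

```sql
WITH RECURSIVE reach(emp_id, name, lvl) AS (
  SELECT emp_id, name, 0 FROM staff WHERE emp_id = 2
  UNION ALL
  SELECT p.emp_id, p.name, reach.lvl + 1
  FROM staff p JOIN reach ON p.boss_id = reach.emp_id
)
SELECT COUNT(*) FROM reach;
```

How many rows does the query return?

5

Base: emp_id=2 (Grace) at lvl 0.
Iteration 1: rows with boss_id in {2} -> Sara (id 3, lvl 1), Xena (id 10, lvl 1).
Iteration 2: rows with boss_id in {3,10} -> Tom (id 8, lvl 2), Bob (id 11, lvl 2).
Iteration 3: no rows with boss_id in {8,11}; recursion stops.
Total rows emitted: 5.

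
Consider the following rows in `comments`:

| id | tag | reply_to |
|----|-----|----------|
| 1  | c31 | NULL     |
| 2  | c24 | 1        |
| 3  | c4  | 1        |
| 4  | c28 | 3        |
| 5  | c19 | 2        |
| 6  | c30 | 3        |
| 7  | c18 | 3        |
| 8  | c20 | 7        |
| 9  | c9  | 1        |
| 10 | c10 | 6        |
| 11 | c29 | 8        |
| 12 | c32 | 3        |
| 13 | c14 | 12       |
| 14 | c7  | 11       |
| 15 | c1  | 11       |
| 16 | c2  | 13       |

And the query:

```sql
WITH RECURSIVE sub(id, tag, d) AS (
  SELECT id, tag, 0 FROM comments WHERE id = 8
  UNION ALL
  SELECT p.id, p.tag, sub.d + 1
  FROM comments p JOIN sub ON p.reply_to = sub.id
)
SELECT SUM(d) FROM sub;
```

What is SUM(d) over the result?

Base: id=8 (c20) at d 0.
Iteration 1: rows with reply_to in {8} -> c29 (id 11, d 1).
Iteration 2: rows with reply_to in {11} -> c7 (id 14, d 2), c1 (id 15, d 2).
Iteration 3: no rows with reply_to in {14,15}; recursion stops.
SUM(d) = 0 + 1 + 2 + 2 = 5.

5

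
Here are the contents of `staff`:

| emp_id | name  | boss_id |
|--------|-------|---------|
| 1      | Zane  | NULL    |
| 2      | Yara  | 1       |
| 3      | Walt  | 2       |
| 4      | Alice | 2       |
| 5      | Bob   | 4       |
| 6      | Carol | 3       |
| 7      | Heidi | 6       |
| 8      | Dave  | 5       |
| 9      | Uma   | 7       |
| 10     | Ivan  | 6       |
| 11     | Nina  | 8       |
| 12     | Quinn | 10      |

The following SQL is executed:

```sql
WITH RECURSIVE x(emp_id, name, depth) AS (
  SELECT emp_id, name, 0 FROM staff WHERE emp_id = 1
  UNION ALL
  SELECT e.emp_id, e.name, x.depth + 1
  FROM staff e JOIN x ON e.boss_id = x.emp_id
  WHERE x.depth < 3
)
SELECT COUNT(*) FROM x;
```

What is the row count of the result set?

6

Base: emp_id=1 (Zane) at depth 0.
Iteration 1: rows with boss_id in {1} -> Yara (id 2, depth 1).
Iteration 2: rows with boss_id in {2} -> Walt (id 3, depth 2), Alice (id 4, depth 2).
Iteration 3: rows with boss_id in {3,4} -> Bob (id 5, depth 3), Carol (id 6, depth 3).
Iteration 4: depth < 3 fails for all current rows; recursion stops.
Total rows emitted: 6.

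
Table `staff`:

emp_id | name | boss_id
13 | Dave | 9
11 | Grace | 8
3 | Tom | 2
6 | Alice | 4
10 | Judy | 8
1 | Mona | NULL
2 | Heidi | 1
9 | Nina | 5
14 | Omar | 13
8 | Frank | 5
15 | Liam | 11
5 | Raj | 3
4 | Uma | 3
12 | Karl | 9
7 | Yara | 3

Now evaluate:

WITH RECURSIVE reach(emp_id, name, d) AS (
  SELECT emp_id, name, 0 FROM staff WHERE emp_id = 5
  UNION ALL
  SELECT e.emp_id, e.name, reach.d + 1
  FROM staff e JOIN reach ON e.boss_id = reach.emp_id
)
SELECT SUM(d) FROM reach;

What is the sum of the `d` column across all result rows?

16

Base: emp_id=5 (Raj) at d 0.
Iteration 1: rows with boss_id in {5} -> Frank (id 8, d 1), Nina (id 9, d 1).
Iteration 2: rows with boss_id in {8,9} -> Judy (id 10, d 2), Grace (id 11, d 2), Karl (id 12, d 2), Dave (id 13, d 2).
Iteration 3: rows with boss_id in {10,11,12,13} -> Omar (id 14, d 3), Liam (id 15, d 3).
Iteration 4: no rows with boss_id in {14,15}; recursion stops.
SUM(d) = 0 + 1 + 1 + 2 + 2 + 2 + 2 + 3 + 3 = 16.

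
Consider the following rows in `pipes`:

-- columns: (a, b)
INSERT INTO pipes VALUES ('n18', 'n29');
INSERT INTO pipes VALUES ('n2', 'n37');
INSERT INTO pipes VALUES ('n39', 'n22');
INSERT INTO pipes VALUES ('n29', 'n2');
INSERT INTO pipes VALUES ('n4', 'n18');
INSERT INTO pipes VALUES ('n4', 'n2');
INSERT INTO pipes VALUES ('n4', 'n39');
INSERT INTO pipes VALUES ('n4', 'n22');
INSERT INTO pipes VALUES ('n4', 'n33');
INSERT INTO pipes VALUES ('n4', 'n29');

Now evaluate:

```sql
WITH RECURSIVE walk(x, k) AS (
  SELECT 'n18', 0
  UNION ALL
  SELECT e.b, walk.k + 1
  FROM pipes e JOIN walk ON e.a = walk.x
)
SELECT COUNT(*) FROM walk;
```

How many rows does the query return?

Base: (n18, k=0).
Iteration 1: edges from {n18} -> (n29, k=1).
Iteration 2: edges from {n29} -> (n2, k=2).
Iteration 3: edges from {n2} -> (n37, k=3).
Iteration 4: no outgoing edges from {n37}; recursion stops.
Total rows emitted: 4.

4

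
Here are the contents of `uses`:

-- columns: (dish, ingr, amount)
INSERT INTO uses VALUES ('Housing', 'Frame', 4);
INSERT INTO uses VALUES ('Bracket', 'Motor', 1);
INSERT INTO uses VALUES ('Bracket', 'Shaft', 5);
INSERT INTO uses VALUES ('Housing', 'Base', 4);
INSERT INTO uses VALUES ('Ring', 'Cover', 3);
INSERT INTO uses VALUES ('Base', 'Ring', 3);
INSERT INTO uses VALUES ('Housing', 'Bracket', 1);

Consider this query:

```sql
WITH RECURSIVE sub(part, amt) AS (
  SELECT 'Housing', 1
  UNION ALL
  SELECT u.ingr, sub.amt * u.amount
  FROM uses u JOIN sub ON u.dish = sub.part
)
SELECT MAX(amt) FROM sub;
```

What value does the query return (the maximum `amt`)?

Base: (Housing, amt=1).
Iteration 1: components of {Housing} -> Base = 1*4 = 4, Bracket = 1*1 = 1, Frame = 1*4 = 4.
Iteration 2: components of {Base,Bracket,Frame} -> Motor = 1*1 = 1, Ring = 4*3 = 12, Shaft = 1*5 = 5.
Iteration 3: components of {Motor,Ring,Shaft} -> Cover = 12*3 = 36.
Iteration 4: no further components; recursion stops.
amt values: 1, 1, 4, 4, 1, 5, 12, 36; the maximum is 36.

36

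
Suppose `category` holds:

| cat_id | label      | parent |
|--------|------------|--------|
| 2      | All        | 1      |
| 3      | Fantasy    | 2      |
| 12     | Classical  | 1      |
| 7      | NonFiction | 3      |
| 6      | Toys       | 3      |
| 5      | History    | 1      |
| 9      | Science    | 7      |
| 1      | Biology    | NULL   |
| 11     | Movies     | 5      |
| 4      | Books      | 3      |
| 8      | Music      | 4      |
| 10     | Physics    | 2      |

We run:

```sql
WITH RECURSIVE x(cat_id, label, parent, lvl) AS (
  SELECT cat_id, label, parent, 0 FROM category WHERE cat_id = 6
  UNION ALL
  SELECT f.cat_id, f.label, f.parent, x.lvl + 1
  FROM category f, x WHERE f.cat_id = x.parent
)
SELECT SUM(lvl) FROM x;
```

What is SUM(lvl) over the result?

6

Base: cat_id=6 (Toys), parent=3, lvl 0.
Iteration 1: join on cat_id=3 -> Fantasy (id 3, parent=2, lvl 1).
Iteration 2: join on cat_id=2 -> All (id 2, parent=1, lvl 2).
Iteration 3: join on cat_id=1 -> Biology (id 1, parent=NULL, lvl 3).
Iteration 4: parent is NULL; no match; recursion stops.
SUM(lvl) = 0 + 1 + 2 + 3 = 6.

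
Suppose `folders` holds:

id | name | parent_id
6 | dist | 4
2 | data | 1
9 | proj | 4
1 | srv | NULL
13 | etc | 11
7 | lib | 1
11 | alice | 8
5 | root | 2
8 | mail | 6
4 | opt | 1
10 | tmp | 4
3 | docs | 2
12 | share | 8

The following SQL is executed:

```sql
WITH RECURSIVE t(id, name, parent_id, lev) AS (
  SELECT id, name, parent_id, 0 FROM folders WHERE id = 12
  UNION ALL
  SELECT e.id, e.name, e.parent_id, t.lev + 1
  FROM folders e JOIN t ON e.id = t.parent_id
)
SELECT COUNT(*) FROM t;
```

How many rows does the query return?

Base: id=12 (share), parent_id=8, lev 0.
Iteration 1: join on id=8 -> mail (id 8, parent_id=6, lev 1).
Iteration 2: join on id=6 -> dist (id 6, parent_id=4, lev 2).
Iteration 3: join on id=4 -> opt (id 4, parent_id=1, lev 3).
Iteration 4: join on id=1 -> srv (id 1, parent_id=NULL, lev 4).
Iteration 5: parent_id is NULL; no match; recursion stops.
Total rows emitted: 5.

5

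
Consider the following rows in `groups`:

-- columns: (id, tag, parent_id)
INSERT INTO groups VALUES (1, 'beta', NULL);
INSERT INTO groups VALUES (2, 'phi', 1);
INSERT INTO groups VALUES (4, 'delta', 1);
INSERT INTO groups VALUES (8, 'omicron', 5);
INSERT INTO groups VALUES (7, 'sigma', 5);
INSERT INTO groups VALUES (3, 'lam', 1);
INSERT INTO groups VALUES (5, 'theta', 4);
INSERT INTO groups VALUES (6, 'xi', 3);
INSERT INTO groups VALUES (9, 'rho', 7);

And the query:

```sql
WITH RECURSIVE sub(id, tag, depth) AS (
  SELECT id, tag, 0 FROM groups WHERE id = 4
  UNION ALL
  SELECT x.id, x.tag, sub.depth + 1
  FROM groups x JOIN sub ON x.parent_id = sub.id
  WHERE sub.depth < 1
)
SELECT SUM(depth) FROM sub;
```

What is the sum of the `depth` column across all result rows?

1

Base: id=4 (delta) at depth 0.
Iteration 1: rows with parent_id in {4} -> theta (id 5, depth 1).
Iteration 2: depth < 1 fails for all current rows; recursion stops.
SUM(depth) = 0 + 1 = 1.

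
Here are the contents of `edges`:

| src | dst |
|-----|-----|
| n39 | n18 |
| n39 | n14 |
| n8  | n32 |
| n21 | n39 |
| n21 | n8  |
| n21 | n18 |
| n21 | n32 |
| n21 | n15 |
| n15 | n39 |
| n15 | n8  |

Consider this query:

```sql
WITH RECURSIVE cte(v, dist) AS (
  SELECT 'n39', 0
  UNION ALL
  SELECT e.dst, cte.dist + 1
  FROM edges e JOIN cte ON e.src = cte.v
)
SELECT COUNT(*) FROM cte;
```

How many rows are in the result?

Base: (n39, dist=0).
Iteration 1: edges from {n39} -> (n14, dist=1), (n18, dist=1).
Iteration 2: no outgoing edges from {n14,n18}; recursion stops.
Total rows emitted: 3.

3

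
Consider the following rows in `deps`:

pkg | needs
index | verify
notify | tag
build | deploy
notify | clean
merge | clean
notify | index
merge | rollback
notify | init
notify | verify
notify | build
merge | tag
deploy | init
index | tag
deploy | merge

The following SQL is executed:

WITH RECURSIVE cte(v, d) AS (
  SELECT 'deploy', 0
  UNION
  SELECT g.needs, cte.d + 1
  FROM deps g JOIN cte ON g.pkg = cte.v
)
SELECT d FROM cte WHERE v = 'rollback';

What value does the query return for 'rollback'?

Base: (deploy, d=0).
Iteration 1: edges from {deploy} -> (init, d=1), (merge, d=1).
Iteration 2: edges from {init,merge} -> (clean, d=2), (rollback, d=2), (tag, d=2).
Iteration 3: no outgoing edges from {clean,rollback,tag}; recursion stops.

2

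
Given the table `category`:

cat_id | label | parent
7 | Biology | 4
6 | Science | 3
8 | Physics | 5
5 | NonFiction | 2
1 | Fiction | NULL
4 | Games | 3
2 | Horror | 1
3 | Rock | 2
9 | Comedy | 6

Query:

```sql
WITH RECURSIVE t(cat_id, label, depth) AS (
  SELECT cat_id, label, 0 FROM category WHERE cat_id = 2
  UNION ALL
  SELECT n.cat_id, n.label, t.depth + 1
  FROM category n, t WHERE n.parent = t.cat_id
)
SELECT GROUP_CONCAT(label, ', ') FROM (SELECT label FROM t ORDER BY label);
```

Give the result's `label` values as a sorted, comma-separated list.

Biology, Comedy, Games, Horror, NonFiction, Physics, Rock, Science

Base: cat_id=2 (Horror) at depth 0.
Iteration 1: rows with parent in {2} -> Rock (id 3, depth 1), NonFiction (id 5, depth 1).
Iteration 2: rows with parent in {3,5} -> Games (id 4, depth 2), Science (id 6, depth 2), Physics (id 8, depth 2).
Iteration 3: rows with parent in {4,6,8} -> Biology (id 7, depth 3), Comedy (id 9, depth 3).
Iteration 4: no rows with parent in {7,9}; recursion stops.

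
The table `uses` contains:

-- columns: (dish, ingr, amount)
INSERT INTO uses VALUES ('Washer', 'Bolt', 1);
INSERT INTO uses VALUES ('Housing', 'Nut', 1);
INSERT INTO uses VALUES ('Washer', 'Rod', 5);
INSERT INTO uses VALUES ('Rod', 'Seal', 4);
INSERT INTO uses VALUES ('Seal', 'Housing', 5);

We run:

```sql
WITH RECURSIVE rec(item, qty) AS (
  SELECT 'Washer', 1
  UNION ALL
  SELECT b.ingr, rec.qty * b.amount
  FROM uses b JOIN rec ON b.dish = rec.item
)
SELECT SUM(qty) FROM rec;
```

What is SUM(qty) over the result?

227

Base: (Washer, qty=1).
Iteration 1: components of {Washer} -> Bolt = 1*1 = 1, Rod = 1*5 = 5.
Iteration 2: components of {Bolt,Rod} -> Seal = 5*4 = 20.
Iteration 3: components of {Seal} -> Housing = 20*5 = 100.
Iteration 4: components of {Housing} -> Nut = 100*1 = 100.
Iteration 5: no further components; recursion stops.
SUM(qty) = 1 + 5 + 1 + 20 + 100 + 100 = 227.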